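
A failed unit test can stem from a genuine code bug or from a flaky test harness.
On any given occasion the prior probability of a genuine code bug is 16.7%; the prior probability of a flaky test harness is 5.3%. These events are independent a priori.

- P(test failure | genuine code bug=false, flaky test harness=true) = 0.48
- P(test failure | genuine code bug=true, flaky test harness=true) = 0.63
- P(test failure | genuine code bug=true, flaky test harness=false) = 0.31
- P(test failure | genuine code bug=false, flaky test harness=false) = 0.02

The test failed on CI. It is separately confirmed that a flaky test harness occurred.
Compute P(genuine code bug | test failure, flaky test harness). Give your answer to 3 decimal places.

P(genuine code bug | test failure, flaky test harness) ≈ 0.208

Sum P(test failure|·) weighted by the priors over both values of genuine code bug:
  P(test failure | flaky test harness) = 0.48·0.833 + 0.63·0.167
        = 0.399840 + 0.105210 = 0.505050
Keeping only the genuine code bug-present terms gives 0.105210, so
  P(genuine code bug | test failure, flaky test harness) = 0.105210 / 0.505050 ≈ 0.208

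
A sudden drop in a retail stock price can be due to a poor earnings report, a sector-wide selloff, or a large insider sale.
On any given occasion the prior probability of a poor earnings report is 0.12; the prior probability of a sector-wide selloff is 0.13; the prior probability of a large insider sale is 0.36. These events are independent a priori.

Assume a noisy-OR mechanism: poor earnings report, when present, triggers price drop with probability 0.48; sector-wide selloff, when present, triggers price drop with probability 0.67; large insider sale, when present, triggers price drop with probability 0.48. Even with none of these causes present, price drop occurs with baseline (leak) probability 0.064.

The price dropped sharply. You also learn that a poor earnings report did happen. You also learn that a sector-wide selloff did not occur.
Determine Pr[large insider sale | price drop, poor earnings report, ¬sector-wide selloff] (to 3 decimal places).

Under noisy-OR, P(price drop | causes) = 1 − (1−0.064)·∏(1−qᵢ) over the active causes.
Sum P(price drop|·) weighted by the priors over both values of large insider sale:
  P(price drop | poor earnings report, ¬sector-wide selloff) = 0.51328×0.64 + 0.746906×0.36
        = 0.328499 + 0.268886 = 0.597385
The terms with large insider sale present sum to 0.268886, so
  P(large insider sale | price drop, poor earnings report, ¬sector-wide selloff) = 0.268886 / 0.597385 ≈ 0.450

Pr[large insider sale | price drop, poor earnings report, ¬sector-wide selloff] ≈ 0.450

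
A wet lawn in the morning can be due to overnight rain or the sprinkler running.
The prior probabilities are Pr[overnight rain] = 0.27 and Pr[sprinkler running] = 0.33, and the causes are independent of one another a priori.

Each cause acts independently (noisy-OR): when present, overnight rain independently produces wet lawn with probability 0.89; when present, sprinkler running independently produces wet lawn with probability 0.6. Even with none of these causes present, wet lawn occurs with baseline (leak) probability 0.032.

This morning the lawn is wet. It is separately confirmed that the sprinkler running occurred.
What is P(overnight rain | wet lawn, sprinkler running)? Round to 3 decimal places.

Under noisy-OR, P(wet lawn | causes) = 1 − (1−0.032)·∏(1−qᵢ) over the active causes.
Numerator (weight on configurations with overnight rain): 0.957408*0.27 = 0.258500
Normalizer over all consistent configurations: 0.6128*0.73 + 0.957408*0.27 = 0.705844
P(overnight rain | wet lawn, sprinkler running) = 0.258500/0.705844 ≈ 0.366

P(overnight rain | wet lawn, sprinkler running) ≈ 0.366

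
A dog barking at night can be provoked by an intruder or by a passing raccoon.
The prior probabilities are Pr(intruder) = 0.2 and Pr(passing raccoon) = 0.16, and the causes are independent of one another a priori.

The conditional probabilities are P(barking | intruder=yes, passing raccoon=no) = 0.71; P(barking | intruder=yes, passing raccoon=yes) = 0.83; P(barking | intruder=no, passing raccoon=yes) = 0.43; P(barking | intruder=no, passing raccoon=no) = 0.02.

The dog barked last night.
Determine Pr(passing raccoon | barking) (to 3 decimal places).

Pr(passing raccoon | barking) ≈ 0.381

Enumerate the 4 (intruder, passing raccoon) configurations and weight by the priors:
  P(barking) = 0.02×0.8×0.84 + 0.43×0.8×0.16 + 0.71×0.2×0.84 + 0.83×0.2×0.16
        = 0.013440 + 0.055040 + 0.119280 + 0.026560 = 0.214320
The terms with passing raccoon present sum to 0.081600, so
  P(passing raccoon | barking) = 0.081600 / 0.214320 ≈ 0.381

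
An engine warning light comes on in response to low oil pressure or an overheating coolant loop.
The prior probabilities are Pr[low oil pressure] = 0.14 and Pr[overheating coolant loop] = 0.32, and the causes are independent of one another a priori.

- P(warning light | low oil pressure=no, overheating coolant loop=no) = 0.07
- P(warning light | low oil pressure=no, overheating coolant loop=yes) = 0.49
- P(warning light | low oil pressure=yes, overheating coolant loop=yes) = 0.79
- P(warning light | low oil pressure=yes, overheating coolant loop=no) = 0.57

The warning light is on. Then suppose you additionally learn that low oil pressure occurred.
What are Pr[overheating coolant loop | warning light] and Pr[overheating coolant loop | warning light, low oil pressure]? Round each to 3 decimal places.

Enumerate the 4 (low oil pressure, overheating coolant loop) configurations and weight by the priors:
  P(warning light) = 0.07·0.86·0.68 + 0.49·0.86·0.32 + 0.57·0.14·0.68 + 0.79·0.14·0.32
        = 0.040936 + 0.134848 + 0.054264 + 0.035392 = 0.265440
Keeping only the overheating coolant loop-present terms gives 0.170240, so
  P(overheating coolant loop | warning light) = 0.170240 / 0.265440 ≈ 0.641

Now condition on the additional information:
Weight on overheating coolant loop=true, given the evidence: 0.79·0.32 = 0.252800
Denominator P(warning light | low oil pressure): 0.57·0.68 + 0.79·0.32 = 0.640400
P(overheating coolant loop | warning light, low oil pressure) = 0.252800/0.640400 ≈ 0.395
Conditioning on low oil pressure lowers the posterior on overheating coolant loop: the classic explaining-away effect in a common-effect structure.

Pr[overheating coolant loop | warning light] ≈ 0.641; Pr[overheating coolant loop | warning light, low oil pressure] ≈ 0.395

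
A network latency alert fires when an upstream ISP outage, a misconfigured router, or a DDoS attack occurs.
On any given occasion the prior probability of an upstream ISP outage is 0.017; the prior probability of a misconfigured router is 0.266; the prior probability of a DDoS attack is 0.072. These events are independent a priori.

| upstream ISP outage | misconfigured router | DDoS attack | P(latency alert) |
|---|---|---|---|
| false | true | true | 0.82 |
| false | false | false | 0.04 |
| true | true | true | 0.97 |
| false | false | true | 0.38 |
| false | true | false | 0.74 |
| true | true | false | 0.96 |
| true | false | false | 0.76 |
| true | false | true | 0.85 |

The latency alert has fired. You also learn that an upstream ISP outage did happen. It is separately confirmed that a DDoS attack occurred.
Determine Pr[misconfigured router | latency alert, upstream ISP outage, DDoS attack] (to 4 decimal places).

Pr[misconfigured router | latency alert, upstream ISP outage, DDoS attack] ≈ 0.2926

P(latency alert | upstream ISP outage, DDoS attack) = 0.85×0.734 + 0.97×0.266 = 0.623900 + 0.258020 = 0.881920
Of this, 0.258020 comes from 0.97×0.266 (the misconfigured router=true cases).
So P(misconfigured router | latency alert, upstream ISP outage, DDoS attack) = 0.258020/0.881920 ≈ 0.2926.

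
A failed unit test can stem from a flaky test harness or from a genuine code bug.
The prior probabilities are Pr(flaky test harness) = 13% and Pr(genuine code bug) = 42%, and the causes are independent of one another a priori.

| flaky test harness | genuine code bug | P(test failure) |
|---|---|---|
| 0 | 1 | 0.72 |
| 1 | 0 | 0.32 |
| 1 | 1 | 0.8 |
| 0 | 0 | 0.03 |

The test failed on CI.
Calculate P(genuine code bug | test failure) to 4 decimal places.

P(test failure) = 0.03·0.87·0.58 + 0.72·0.87·0.42 + 0.32·0.13·0.58 + 0.8·0.13·0.42 = 0.015138 + 0.263088 + 0.024128 + 0.043680 = 0.346034
The genuine code bug-present share is 0.263088 + 0.043680 = 0.306768.
P(genuine code bug | test failure) = 0.306768 / 0.346034 ≈ 0.8865

P(genuine code bug | test failure) ≈ 0.8865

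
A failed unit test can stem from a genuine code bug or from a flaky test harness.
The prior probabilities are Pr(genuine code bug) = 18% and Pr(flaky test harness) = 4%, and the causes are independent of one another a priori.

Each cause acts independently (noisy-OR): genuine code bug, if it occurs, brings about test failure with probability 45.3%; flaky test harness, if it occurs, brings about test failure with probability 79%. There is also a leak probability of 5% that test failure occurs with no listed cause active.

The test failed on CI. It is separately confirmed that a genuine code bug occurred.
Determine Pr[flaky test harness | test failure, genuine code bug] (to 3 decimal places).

Under noisy-OR, P(test failure | causes) = 1 − (1−0.05)·∏(1−qᵢ) over the active causes.
Sum P(test failure|·) weighted by the priors over both values of flaky test harness:
  P(test failure | genuine code bug) = 0.48035·0.96 + 0.890873·0.04
        = 0.461136 + 0.035635 = 0.496771
Keeping only the flaky test harness-present terms gives 0.035635, so
  P(flaky test harness | test failure, genuine code bug) = 0.035635 / 0.496771 ≈ 0.072

Pr[flaky test harness | test failure, genuine code bug] ≈ 0.072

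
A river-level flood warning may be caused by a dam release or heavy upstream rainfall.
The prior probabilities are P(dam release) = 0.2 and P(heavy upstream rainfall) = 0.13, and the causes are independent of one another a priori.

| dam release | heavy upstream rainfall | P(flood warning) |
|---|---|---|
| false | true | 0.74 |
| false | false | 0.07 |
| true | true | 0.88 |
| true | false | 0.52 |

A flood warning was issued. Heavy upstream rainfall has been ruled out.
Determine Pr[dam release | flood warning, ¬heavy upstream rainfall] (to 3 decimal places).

Pr[dam release | flood warning, ¬heavy upstream rainfall] ≈ 0.650

Sum P(flood warning|·) weighted by the priors over both values of dam release:
  P(flood warning | ¬heavy upstream rainfall) = 0.07·0.8 + 0.52·0.2
        = 0.056000 + 0.104000 = 0.160000
Keeping only the dam release-present terms gives 0.104000, so
  P(dam release | flood warning, ¬heavy upstream rainfall) = 0.104000 / 0.160000 ≈ 0.650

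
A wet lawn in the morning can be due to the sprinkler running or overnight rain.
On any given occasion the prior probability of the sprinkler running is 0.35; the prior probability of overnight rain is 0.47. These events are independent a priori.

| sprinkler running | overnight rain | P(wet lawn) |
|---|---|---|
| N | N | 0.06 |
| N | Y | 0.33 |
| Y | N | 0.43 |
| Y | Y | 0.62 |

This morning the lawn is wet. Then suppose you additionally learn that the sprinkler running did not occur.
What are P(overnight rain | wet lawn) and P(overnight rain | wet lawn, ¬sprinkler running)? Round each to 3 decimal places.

P(overnight rain | wet lawn) ≈ 0.669; P(overnight rain | wet lawn, ¬sprinkler running) ≈ 0.830

Enumerate the 4 (sprinkler running, overnight rain) configurations and weight by the priors:
  P(wet lawn) = 0.06·0.65·0.53 + 0.33·0.65·0.47 + 0.43·0.35·0.53 + 0.62·0.35·0.47
        = 0.020670 + 0.100815 + 0.079765 + 0.101990 = 0.303240
The terms with overnight rain present sum to 0.202805, so
  P(overnight rain | wet lawn) = 0.202805 / 0.303240 ≈ 0.669

Now condition on the additional information:
Numerator (weight on configurations with overnight rain): 0.33×0.47 = 0.155100
Denominator P(wet lawn | ¬sprinkler running): 0.06×0.53 + 0.33×0.47 = 0.186900
P(overnight rain | wet lawn, ¬sprinkler running) = 0.155100/0.186900 ≈ 0.830
With sprinkler running excluded, overnight rain must carry more of the explanatory weight for the wet lawn.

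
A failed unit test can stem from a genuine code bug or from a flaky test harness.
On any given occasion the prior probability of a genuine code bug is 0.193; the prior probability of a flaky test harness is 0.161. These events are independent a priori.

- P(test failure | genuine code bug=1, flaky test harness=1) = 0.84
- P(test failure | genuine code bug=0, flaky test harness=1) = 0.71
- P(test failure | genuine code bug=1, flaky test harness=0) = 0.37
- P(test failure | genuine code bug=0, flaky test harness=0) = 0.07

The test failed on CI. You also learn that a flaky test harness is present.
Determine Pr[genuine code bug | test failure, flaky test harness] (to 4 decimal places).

Pr[genuine code bug | test failure, flaky test harness] ≈ 0.2205

Sum P(test failure|·) weighted by the priors over both values of genuine code bug:
  P(test failure | flaky test harness) = 0.71·0.807 + 0.84·0.193
        = 0.572970 + 0.162120 = 0.735090
Keeping only the genuine code bug-present terms gives 0.162120, so
  P(genuine code bug | test failure, flaky test harness) = 0.162120 / 0.735090 ≈ 0.2205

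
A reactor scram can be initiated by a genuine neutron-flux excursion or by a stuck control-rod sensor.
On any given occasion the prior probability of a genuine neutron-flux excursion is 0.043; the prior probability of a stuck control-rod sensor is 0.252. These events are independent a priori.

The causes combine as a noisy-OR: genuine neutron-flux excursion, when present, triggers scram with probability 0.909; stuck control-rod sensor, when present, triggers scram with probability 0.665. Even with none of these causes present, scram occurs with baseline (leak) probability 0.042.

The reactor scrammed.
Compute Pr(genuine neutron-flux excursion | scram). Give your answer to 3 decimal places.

Under noisy-OR, P(scram | causes) = 1 − (1−0.042)·∏(1−qᵢ) over the active causes.
Numerator (weight on configurations with genuine neutron-flux excursion): 0.029360 + 0.010520 = 0.039880
Denominator P(scram): 0.042*0.957*0.748 + 0.67907*0.957*0.252 + 0.912822*0.043*0.748 + 0.970795*0.043*0.252 = 0.233712
Posterior = 0.039880 / 0.233712 ≈ 0.171

Pr(genuine neutron-flux excursion | scram) ≈ 0.171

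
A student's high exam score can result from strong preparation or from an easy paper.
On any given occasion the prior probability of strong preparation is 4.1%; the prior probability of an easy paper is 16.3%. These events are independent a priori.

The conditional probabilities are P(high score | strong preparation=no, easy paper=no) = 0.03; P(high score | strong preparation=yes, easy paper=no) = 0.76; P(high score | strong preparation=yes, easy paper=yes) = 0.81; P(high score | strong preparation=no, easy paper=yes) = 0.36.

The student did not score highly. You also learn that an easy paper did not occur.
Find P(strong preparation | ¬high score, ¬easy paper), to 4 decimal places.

Enumerate both values of strong preparation and weight by the priors:
  P(¬high score | ¬easy paper) = 0.97×0.959 + 0.24×0.041
        = 0.930230 + 0.009840 = 0.940070
Keeping only the strong preparation-present terms gives 0.009840, so
  P(strong preparation | ¬high score, ¬easy paper) = 0.009840 / 0.940070 ≈ 0.0105

P(strong preparation | ¬high score, ¬easy paper) ≈ 0.0105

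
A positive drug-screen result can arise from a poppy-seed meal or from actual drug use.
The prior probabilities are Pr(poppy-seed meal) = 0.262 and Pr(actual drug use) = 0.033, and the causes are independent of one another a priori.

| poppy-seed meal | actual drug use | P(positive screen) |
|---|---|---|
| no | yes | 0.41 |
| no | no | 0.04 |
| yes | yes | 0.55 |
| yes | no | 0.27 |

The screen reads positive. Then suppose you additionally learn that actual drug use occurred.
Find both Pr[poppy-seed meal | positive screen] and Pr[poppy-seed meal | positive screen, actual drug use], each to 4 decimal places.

P(positive screen) = 0.04*0.738*0.967 + 0.41*0.738*0.033 + 0.27*0.262*0.967 + 0.55*0.262*0.033 = 0.028546 + 0.009985 + 0.068406 + 0.004755 = 0.111692
The poppy-seed meal-present share is 0.068406 + 0.004755 = 0.073161.
So P(poppy-seed meal | positive screen) = 0.073161/0.111692 ≈ 0.6550.

Now condition on the additional information:
Weight on poppy-seed meal=true, given the evidence: 0.55*0.262 = 0.144100
Denominator P(positive screen | actual drug use): 0.41*0.738 + 0.55*0.262 = 0.446680
Posterior = 0.144100 / 0.446680 ≈ 0.3226
Conditioning on actual drug use lowers the posterior on poppy-seed meal: the classic explaining-away effect in a common-effect structure.

Pr[poppy-seed meal | positive screen] ≈ 0.6550; Pr[poppy-seed meal | positive screen, actual drug use] ≈ 0.3226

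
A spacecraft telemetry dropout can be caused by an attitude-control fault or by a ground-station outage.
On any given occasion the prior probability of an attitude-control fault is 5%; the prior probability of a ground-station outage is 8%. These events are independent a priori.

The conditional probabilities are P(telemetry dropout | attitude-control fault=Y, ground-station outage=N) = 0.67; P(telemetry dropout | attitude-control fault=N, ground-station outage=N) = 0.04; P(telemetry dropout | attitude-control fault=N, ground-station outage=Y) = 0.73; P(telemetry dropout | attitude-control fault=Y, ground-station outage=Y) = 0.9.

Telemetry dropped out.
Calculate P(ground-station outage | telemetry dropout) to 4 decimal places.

P(ground-station outage | telemetry dropout) ≈ 0.4732

P(telemetry dropout) = 0.04*0.95*0.92 + 0.73*0.95*0.08 + 0.67*0.05*0.92 + 0.9*0.05*0.08 = 0.034960 + 0.055480 + 0.030820 + 0.003600 = 0.124860
Of this, 0.059080 comes from 0.055480 + 0.003600 (the ground-station outage=true cases).
Hence the posterior is 0.059080/0.124860 ≈ 0.4732.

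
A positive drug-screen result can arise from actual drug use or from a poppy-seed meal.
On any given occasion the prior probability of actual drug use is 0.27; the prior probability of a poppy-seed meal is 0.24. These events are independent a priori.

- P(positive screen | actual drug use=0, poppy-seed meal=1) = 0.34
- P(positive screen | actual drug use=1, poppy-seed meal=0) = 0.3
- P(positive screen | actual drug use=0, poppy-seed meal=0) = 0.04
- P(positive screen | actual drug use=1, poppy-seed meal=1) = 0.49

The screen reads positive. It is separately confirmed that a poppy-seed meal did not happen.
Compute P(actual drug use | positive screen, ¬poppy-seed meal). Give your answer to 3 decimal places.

P(actual drug use | positive screen, ¬poppy-seed meal) ≈ 0.735

P(positive screen | ¬poppy-seed meal) = 0.04*0.73 + 0.3*0.27 = 0.029200 + 0.081000 = 0.110200
Of this, 0.081000 comes from 0.3*0.27 (the actual drug use=true cases).
Hence the posterior is 0.081000/0.110200 ≈ 0.735.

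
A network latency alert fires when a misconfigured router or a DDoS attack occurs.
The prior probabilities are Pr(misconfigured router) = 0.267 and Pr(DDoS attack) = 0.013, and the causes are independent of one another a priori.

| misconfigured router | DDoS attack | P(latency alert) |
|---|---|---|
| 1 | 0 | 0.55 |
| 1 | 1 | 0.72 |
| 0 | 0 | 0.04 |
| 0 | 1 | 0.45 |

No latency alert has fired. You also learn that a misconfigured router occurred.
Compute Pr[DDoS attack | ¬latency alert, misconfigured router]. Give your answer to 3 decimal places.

For the numerator, keep only DDoS attack=true terms: 0.28·0.013 = 0.003640
Denominator P(¬latency alert | misconfigured router): 0.45·0.987 + 0.28·0.013 = 0.447790
P(DDoS attack | ¬latency alert, misconfigured router) = 0.003640/0.447790 ≈ 0.008

Pr[DDoS attack | ¬latency alert, misconfigured router] ≈ 0.008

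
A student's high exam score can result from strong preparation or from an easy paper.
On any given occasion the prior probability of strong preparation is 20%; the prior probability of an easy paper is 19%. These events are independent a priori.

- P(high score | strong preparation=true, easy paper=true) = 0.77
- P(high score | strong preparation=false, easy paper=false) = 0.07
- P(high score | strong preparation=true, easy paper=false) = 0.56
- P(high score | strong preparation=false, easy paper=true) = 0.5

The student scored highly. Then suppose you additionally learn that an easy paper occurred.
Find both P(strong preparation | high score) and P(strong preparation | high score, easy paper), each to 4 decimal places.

P(high score) = 0.07×0.8×0.81 + 0.5×0.8×0.19 + 0.56×0.2×0.81 + 0.77×0.2×0.19 = 0.045360 + 0.076000 + 0.090720 + 0.029260 = 0.241340
Of this, 0.119980 comes from 0.090720 + 0.029260 (the strong preparation=true cases).
So P(strong preparation | high score) = 0.119980/0.241340 ≈ 0.4971.

With the extra evidence:
For the numerator, keep only strong preparation=true terms: 0.77×0.2 = 0.154000
Denominator P(high score | easy paper): 0.5×0.8 + 0.77×0.2 = 0.554000
P(strong preparation | high score, easy paper) = 0.154000/0.554000 ≈ 0.2780
This is intercausal reasoning (explaining away): once easy paper accounts for the high score, strong preparation becomes less likely.

P(strong preparation | high score) ≈ 0.4971; P(strong preparation | high score, easy paper) ≈ 0.2780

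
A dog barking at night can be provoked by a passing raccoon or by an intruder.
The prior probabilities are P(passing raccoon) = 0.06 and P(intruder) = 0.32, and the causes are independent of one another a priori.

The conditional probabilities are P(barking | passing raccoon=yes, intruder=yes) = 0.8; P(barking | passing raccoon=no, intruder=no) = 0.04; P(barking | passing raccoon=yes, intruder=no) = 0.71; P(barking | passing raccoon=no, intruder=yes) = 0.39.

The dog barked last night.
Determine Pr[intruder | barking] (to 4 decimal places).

Pr[intruder | barking] ≈ 0.7087

Numerator (weight on configurations with intruder): 0.117312 + 0.015360 = 0.132672
Denominator P(barking): 0.04·0.94·0.68 + 0.39·0.94·0.32 + 0.71·0.06·0.68 + 0.8·0.06·0.32 = 0.187208
P(intruder | barking) = 0.132672/0.187208 ≈ 0.7087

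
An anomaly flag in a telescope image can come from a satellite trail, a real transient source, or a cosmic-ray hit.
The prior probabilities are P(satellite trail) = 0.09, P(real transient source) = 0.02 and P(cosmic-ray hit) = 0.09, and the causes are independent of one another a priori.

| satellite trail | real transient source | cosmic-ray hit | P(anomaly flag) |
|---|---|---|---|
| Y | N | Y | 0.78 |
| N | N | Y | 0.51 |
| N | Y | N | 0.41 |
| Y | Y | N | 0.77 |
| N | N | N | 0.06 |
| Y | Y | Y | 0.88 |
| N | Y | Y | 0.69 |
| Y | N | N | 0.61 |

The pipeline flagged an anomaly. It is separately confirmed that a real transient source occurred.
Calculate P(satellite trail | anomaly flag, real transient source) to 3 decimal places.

P(satellite trail | anomaly flag, real transient source) ≈ 0.151

Sum P(anomaly flag|·) weighted by the priors over the 4 (satellite trail, cosmic-ray hit) configurations:
  P(anomaly flag | real transient source) = 0.41·0.91·0.91 + 0.69·0.91·0.09 + 0.77·0.09·0.91 + 0.88·0.09·0.09
        = 0.339521 + 0.056511 + 0.063063 + 0.007128 = 0.466223
Configurations with satellite trail contribute 0.070191, so
  P(satellite trail | anomaly flag, real transient source) = 0.070191 / 0.466223 ≈ 0.151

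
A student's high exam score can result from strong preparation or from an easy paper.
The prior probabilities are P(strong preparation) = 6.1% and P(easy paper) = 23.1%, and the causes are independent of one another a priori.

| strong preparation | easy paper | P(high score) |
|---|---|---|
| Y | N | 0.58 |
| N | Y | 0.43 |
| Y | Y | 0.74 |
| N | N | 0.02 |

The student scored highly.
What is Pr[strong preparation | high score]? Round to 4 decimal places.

Enumerate the 4 (strong preparation, easy paper) configurations and weight by the priors:
  P(high score) = 0.02·0.939·0.769 + 0.43·0.939·0.231 + 0.58·0.061·0.769 + 0.74·0.061·0.231
        = 0.014442 + 0.093271 + 0.027207 + 0.010427 = 0.145347
Keeping only the strong preparation-present terms gives 0.037634, so
  P(strong preparation | high score) = 0.037634 / 0.145347 ≈ 0.2589

Pr[strong preparation | high score] ≈ 0.2589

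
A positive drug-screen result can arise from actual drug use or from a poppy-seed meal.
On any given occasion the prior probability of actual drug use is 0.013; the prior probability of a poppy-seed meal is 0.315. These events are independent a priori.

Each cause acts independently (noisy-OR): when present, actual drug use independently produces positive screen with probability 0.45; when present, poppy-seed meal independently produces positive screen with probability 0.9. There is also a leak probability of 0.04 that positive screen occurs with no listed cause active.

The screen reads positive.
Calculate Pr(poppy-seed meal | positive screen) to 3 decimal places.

Pr(poppy-seed meal | positive screen) ≈ 0.901

Under noisy-OR, P(positive screen | causes) = 1 − (1−0.04)·∏(1−qᵢ) over the active causes.
Numerator (weight on configurations with poppy-seed meal): 0.281058 + 0.003879 = 0.284937
The normalizing constant is 0.04*0.987*0.685 + 0.904*0.987*0.315 + 0.472*0.013*0.685 + 0.9472*0.013*0.315 = 0.316184
P(poppy-seed meal | positive screen) = 0.284937/0.316184 ≈ 0.901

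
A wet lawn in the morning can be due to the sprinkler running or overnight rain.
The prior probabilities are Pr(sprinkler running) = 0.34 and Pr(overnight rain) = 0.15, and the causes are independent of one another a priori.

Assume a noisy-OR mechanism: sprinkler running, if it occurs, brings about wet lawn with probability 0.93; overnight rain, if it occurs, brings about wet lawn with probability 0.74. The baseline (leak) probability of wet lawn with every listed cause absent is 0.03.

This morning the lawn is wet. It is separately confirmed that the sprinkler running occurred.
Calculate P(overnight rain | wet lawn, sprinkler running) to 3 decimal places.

Under noisy-OR, P(wet lawn | causes) = 1 − (1−0.03)·∏(1−qᵢ) over the active causes.
P(wet lawn | sprinkler running) = 0.9321·0.85 + 0.982346·0.15 = 0.792285 + 0.147352 = 0.939637
Of this, 0.147352 comes from 0.982346·0.15 (the overnight rain=true cases).
So P(overnight rain | wet lawn, sprinkler running) = 0.147352/0.939637 ≈ 0.157.

P(overnight rain | wet lawn, sprinkler running) ≈ 0.157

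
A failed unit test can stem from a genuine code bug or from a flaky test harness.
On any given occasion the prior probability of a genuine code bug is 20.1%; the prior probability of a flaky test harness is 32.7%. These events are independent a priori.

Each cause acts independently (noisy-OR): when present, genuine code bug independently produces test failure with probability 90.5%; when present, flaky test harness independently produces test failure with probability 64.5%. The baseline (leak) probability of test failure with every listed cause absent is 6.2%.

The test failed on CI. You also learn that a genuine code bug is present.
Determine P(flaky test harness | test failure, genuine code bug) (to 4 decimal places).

P(flaky test harness | test failure, genuine code bug) ≈ 0.3406

Under noisy-OR, P(test failure | causes) = 1 − (1−0.062)·∏(1−qᵢ) over the active causes.
P(test failure | genuine code bug) = 0.91089·0.673 + 0.968366·0.327 = 0.613029 + 0.316656 = 0.929685
The flaky test harness-present share is 0.968366·0.327 = 0.316656.
So P(flaky test harness | test failure, genuine code bug) = 0.316656/0.929685 ≈ 0.3406.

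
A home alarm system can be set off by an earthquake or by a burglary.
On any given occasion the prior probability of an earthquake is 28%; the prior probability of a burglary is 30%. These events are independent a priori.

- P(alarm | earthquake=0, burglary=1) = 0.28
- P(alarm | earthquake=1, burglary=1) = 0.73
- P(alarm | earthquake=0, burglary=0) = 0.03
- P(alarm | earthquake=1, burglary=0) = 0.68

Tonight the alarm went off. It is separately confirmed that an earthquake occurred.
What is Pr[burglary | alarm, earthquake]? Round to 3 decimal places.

Pr[burglary | alarm, earthquake] ≈ 0.315

Weight on burglary=true, given the evidence: 0.73×0.3 = 0.219000
The normalizing constant is 0.68×0.7 + 0.73×0.3 = 0.695000
Posterior = 0.219000 / 0.695000 ≈ 0.315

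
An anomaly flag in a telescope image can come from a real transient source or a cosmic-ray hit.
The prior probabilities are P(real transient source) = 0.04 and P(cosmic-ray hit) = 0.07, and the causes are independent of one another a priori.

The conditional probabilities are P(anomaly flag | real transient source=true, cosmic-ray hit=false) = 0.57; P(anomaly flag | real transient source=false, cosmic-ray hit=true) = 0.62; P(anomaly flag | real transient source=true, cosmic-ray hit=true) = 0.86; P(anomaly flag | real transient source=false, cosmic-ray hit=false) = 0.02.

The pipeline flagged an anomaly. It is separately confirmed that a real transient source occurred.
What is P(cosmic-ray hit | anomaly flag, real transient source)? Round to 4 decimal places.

Numerator (weight on configurations with cosmic-ray hit): 0.86×0.07 = 0.060200
Denominator P(anomaly flag | real transient source): 0.57×0.93 + 0.86×0.07 = 0.590300
P(cosmic-ray hit | anomaly flag, real transient source) = 0.060200/0.590300 ≈ 0.1020

P(cosmic-ray hit | anomaly flag, real transient source) ≈ 0.1020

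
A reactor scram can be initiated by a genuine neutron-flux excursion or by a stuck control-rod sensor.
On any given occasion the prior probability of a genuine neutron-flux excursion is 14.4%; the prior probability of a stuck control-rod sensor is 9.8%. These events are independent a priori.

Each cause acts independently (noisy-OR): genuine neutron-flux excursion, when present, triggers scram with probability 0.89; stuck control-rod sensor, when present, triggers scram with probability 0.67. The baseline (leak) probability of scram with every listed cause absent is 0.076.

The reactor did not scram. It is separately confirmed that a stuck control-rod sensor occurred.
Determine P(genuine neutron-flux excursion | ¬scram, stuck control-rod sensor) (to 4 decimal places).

Under noisy-OR, P(scram | causes) = 1 − (1−0.076)·∏(1−qᵢ) over the active causes.
P(¬scram | stuck control-rod sensor) = 0.30492*0.856 + 0.033541*0.144 = 0.261012 + 0.004830 = 0.265842
Restricting to configurations with genuine neutron-flux excursion present: 0.033541*0.144 = 0.004830.
So P(genuine neutron-flux excursion | ¬scram, stuck control-rod sensor) = 0.004830/0.265842 ≈ 0.0182.

P(genuine neutron-flux excursion | ¬scram, stuck control-rod sensor) ≈ 0.0182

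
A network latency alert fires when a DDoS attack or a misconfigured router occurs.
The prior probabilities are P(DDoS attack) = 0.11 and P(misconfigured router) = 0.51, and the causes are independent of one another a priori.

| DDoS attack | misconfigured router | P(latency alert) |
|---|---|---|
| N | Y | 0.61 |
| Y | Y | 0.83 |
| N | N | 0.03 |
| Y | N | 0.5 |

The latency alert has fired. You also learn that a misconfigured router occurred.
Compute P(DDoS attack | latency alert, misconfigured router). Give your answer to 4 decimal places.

P(latency alert | misconfigured router) = 0.61×0.89 + 0.83×0.11 = 0.542900 + 0.091300 = 0.634200
Restricting to configurations with DDoS attack present: 0.83×0.11 = 0.091300.
So P(DDoS attack | latency alert, misconfigured router) = 0.091300/0.634200 ≈ 0.1440.

P(DDoS attack | latency alert, misconfigured router) ≈ 0.1440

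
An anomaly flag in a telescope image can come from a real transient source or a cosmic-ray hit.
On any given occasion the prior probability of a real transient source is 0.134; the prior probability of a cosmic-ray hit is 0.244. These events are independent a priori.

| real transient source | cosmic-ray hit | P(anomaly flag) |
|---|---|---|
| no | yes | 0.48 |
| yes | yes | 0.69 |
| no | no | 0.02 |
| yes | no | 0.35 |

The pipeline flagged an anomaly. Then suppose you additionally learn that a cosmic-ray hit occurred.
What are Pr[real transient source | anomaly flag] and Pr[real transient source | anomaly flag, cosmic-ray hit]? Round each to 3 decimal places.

Sum P(anomaly flag|·) weighted by the priors over the 4 (real transient source, cosmic-ray hit) configurations:
  P(anomaly flag) = 0.02·0.866·0.756 + 0.48·0.866·0.244 + 0.35·0.134·0.756 + 0.69·0.134·0.244
        = 0.013094 + 0.101426 + 0.035456 + 0.022560 = 0.172536
The terms with real transient source present sum to 0.058016, so
  P(real transient source | anomaly flag) = 0.058016 / 0.172536 ≈ 0.336

Now condition on the additional information:
Sum P(anomaly flag|·) weighted by the priors over both values of real transient source:
  P(anomaly flag | cosmic-ray hit) = 0.48·0.866 + 0.69·0.134
        = 0.415680 + 0.092460 = 0.508140
Configurations with real transient source contribute 0.092460, so
  P(real transient source | anomaly flag, cosmic-ray hit) = 0.092460 / 0.508140 ≈ 0.182

Pr[real transient source | anomaly flag] ≈ 0.336; Pr[real transient source | anomaly flag, cosmic-ray hit] ≈ 0.182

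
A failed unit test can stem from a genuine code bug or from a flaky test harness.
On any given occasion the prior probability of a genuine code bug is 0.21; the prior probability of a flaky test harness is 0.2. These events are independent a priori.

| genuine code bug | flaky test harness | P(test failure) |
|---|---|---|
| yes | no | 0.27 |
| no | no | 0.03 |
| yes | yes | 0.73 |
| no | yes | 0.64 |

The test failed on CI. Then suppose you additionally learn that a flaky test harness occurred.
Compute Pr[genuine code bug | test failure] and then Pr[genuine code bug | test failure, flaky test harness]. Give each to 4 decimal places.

Pr[genuine code bug | test failure] ≈ 0.3877; Pr[genuine code bug | test failure, flaky test harness] ≈ 0.2327

P(test failure) = 0.03*0.79*0.8 + 0.64*0.79*0.2 + 0.27*0.21*0.8 + 0.73*0.21*0.2 = 0.018960 + 0.101120 + 0.045360 + 0.030660 = 0.196100
The genuine code bug-present share is 0.045360 + 0.030660 = 0.076020.
P(genuine code bug | test failure) = 0.076020 / 0.196100 ≈ 0.3877

With the extra evidence:
For the numerator, keep only genuine code bug=true terms: 0.73*0.21 = 0.153300
Normalizer over all consistent configurations: 0.64*0.79 + 0.73*0.21 = 0.658900
P(genuine code bug | test failure, flaky test harness) = 0.153300/0.658900 ≈ 0.2327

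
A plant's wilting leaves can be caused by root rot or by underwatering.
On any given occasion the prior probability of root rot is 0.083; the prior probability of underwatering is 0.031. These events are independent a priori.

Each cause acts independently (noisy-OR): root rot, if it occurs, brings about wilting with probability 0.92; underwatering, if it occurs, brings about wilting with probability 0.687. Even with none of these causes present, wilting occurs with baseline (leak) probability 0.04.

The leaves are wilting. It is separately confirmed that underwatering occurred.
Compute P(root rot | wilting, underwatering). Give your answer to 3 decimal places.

Under noisy-OR, P(wilting | causes) = 1 − (1−0.04)·∏(1−qᵢ) over the active causes.
For the numerator, keep only root rot=true terms: 0.975962*0.083 = 0.081005
The normalizing constant is 0.69952*0.917 + 0.975962*0.083 = 0.722465
Posterior = 0.081005 / 0.722465 ≈ 0.112

P(root rot | wilting, underwatering) ≈ 0.112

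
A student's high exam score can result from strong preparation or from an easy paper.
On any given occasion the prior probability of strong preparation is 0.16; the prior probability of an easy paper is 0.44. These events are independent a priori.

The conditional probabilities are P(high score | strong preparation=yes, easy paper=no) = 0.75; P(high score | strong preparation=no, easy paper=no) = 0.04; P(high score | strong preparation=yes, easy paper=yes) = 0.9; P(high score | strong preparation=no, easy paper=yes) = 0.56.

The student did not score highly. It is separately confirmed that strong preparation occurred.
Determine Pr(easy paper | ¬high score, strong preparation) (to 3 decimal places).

Pr(easy paper | ¬high score, strong preparation) ≈ 0.239

By total probability over both values of easy paper:
  P(¬high score | strong preparation) = 0.25·0.56 + 0.1·0.44
        = 0.140000 + 0.044000 = 0.184000
Configurations with easy paper contribute 0.044000, so
  P(easy paper | ¬high score, strong preparation) = 0.044000 / 0.184000 ≈ 0.239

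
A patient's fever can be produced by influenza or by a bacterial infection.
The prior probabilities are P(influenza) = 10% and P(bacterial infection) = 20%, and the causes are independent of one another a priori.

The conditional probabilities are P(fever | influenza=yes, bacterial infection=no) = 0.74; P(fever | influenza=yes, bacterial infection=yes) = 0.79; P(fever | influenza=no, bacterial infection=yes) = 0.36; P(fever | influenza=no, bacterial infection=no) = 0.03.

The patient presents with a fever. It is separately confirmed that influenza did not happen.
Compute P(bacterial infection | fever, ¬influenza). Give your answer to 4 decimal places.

P(bacterial infection | fever, ¬influenza) ≈ 0.7500

Numerator (weight on configurations with bacterial infection): 0.36*0.2 = 0.072000
Normalizer over all consistent configurations: 0.03*0.8 + 0.36*0.2 = 0.096000
P(bacterial infection | fever, ¬influenza) = 0.072000/0.096000 ≈ 0.7500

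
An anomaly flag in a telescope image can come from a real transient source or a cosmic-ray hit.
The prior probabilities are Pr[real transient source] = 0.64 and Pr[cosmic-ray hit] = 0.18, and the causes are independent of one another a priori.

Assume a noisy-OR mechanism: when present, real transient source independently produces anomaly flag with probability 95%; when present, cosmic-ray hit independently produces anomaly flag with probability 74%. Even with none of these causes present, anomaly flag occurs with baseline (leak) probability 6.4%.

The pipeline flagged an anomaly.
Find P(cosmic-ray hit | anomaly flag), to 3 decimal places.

Under noisy-OR, P(anomaly flag | causes) = 1 − (1−0.064)·∏(1−qᵢ) over the active causes.
P(anomaly flag) = 0.064*0.36*0.82 + 0.75664*0.36*0.18 + 0.9532*0.64*0.82 + 0.987832*0.64*0.18 = 0.018893 + 0.049030 + 0.500239 + 0.113798 = 0.681960
The cosmic-ray hit-present share is 0.049030 + 0.113798 = 0.162828.
Hence the posterior is 0.162828/0.681960 ≈ 0.239.

P(cosmic-ray hit | anomaly flag) ≈ 0.239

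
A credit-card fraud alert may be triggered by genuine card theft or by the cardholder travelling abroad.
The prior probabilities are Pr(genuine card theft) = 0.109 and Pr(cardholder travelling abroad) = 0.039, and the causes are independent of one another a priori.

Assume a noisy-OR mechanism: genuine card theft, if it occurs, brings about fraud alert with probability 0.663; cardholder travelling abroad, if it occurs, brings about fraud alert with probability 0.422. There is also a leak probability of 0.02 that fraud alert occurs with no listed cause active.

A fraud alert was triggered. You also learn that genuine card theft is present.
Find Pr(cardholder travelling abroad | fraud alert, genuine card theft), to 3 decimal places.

Pr(cardholder travelling abroad | fraud alert, genuine card theft) ≈ 0.047

Under noisy-OR, P(fraud alert | causes) = 1 − (1−0.02)·∏(1−qᵢ) over the active causes.
For the numerator, keep only cardholder travelling abroad=true terms: 0.80911*0.039 = 0.031555
The normalizing constant is 0.66974*0.961 + 0.80911*0.039 = 0.675175
Posterior = 0.031555 / 0.675175 ≈ 0.047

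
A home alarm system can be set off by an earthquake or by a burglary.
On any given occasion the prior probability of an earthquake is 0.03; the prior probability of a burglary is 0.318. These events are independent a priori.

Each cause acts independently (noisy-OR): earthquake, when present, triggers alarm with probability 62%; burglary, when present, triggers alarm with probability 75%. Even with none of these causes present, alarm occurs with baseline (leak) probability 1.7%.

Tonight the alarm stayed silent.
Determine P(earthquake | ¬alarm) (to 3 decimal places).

Under noisy-OR, P(alarm | causes) = 1 − (1−0.017)·∏(1−qᵢ) over the active causes.
P(¬alarm) = 0.983×0.97×0.682 + 0.24575×0.97×0.318 + 0.37354×0.03×0.682 + 0.093385×0.03×0.318 = 0.650294 + 0.075804 + 0.007643 + 0.000891 = 0.734632
Restricting to configurations with earthquake present: 0.007643 + 0.000891 = 0.008534.
So P(earthquake | ¬alarm) = 0.008534/0.734632 ≈ 0.012.

P(earthquake | ¬alarm) ≈ 0.012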